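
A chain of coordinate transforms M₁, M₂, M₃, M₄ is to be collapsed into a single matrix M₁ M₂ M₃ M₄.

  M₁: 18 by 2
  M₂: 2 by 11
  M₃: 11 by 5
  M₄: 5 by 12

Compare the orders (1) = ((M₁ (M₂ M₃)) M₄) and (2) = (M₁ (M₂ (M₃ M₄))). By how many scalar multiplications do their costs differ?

Order (1) = ((M₁ (M₂ M₃)) M₄): (M₂ M₃): 2×11 by 11×5 → 2×5, cost 2·11·5 = 110; (M₁ (M₂ M₃)): 18×2 by 2×5 → 18×5, cost 18·2·5 = 180; cumulative 290; ((M₁ (M₂ M₃)) M₄): 18×5 by 5×12 → 18×12, cost 18·5·12 = 1080; cumulative 1370. Total 1370.
Order (2) = (M₁ (M₂ (M₃ M₄))): (M₃ M₄): 11×5 by 5×12 → 11×12, cost 11·5·12 = 660; (M₂ (M₃ M₄)): 2×11 by 11×12 → 2×12, cost 2·11·12 = 264; cumulative 924; (M₁ (M₂ (M₃ M₄))): 18×2 by 2×12 → 18×12, cost 18·2·12 = 432; cumulative 1356. Total 1356.
Difference: |1370 − 1356| = 14.

14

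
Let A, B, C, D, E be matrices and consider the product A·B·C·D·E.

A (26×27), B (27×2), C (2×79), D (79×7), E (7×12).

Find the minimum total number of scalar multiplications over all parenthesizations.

Adjacent pairs: AB = 26·27·2 = 1404; BC = 27·2·79 = 4266; CD = 2·79·7 = 1106; DE = 79·7·12 = 6636.
Length 3: A..C: k=1: 0+4266+26·27·79=59724; k=2: 1404+0+26·2·79=5512 → min 5512 | B..D: k=2: 0+1106+27·2·7=1484; k=3: 4266+0+27·79·7=19197 → min 1484 | C..E: k=3: 0+6636+2·79·12=8532; k=4: 1106+0+2·7·12=1274 → min 1274.
Length 4: A..D: k=1: 0+1484+26·27·7=6398; k=2: 1404+1106+26·2·7=2874; k=3: 5512+0+26·79·7=19890 → min 2874 | B..E: k=2: 0+1274+27·2·12=1922; k=3: 4266+6636+27·79·12=36498; k=4: 1484+0+27·7·12=3752 → min 1922.
Length 5: A..E: k=1: 0+1922+26·27·12=10346; k=2: 1404+1274+26·2·12=3302; k=3: 5512+6636+26·79·12=36796; k=4: 2874+0+26·7·12=5058 → min 3302.
Optimal order: ((A·B)·((C·D)·E)) with cost 3302.

3302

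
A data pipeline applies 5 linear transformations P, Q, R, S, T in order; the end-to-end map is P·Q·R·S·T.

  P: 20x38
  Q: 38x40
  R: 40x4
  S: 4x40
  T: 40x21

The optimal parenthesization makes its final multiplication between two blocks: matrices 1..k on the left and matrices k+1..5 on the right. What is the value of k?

3

Adjacent pairs: PQ = 20·38·40 = 30400; QR = 38·40·4 = 6080; RS = 40·4·40 = 6400; ST = 4·40·21 = 3360.
Length 3: P..R: k=1: 0+6080+20·38·4=9120; k=2: 30400+0+20·40·4=33600 → min 9120 | Q..S: k=2: 0+6400+38·40·40=67200; k=3: 6080+0+38·4·40=12160 → min 12160 | R..T: k=3: 0+3360+40·4·21=6720; k=4: 6400+0+40·40·21=40000 → min 6720.
Length 4: P..S: k=1: 0+12160+20·38·40=42560; k=2: 30400+6400+20·40·40=68800; k=3: 9120+0+20·4·40=12320 → min 12320 | Q..T: k=2: 0+6720+38·40·21=38640; k=3: 6080+3360+38·4·21=12632; k=4: 12160+0+38·40·21=44080 → min 12632.
Top-level splits: k=1: (P..P)·(Q..T) → 0+12632+20·38·21 = 28592; k=2: (P..Q)·(R..T) → 30400+6720+20·40·21 = 53920; k=3: (P..R)·(S..T) → 9120+3360+20·4·21 = 14160; k=4: (P..S)·(T..T) → 12320+0+20·40·21 = 29120.
Best split is after R, i.e. k = 3.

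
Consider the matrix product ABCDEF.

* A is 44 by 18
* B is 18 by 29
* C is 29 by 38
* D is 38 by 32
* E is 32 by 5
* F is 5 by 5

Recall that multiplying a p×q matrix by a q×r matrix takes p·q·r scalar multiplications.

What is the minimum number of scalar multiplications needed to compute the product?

18610

Adjacent pairs: AB = 44·18·29 = 22968; BC = 18·29·38 = 19836; CD = 29·38·32 = 35264; DE = 38·32·5 = 6080; EF = 32·5·5 = 800.
Length 3: A..C: k=1: 0+19836+44·18·38=49932; k=2: 22968+0+44·29·38=71456 → min 49932 | B..D: k=2: 0+35264+18·29·32=51968; k=3: 19836+0+18·38·32=41724 → min 41724 | C..E: k=3: 0+6080+29·38·5=11590; k=4: 35264+0+29·32·5=39904 → min 11590 | D..F: k=4: 0+800+38·32·5=6880; k=5: 6080+0+38·5·5=7030 → min 6880.
Length 4: A..D: k=1: 0+41724+44·18·32=67068; k=2: 22968+35264+44·29·32=99064; k=3: 49932+0+44·38·32=103436 → min 67068 | B..E: k=2: 0+11590+18·29·5=14200; k=3: 19836+6080+18·38·5=29336; k=4: 41724+0+18·32·5=44604 → min 14200 | C..F: k=3: 0+6880+29·38·5=12390; k=4: 35264+800+29·32·5=40704; k=5: 11590+0+29·5·5=12315 → min 12315.
Length 5: A..E: k=1: 0+14200+44·18·5=18160; k=2: 22968+11590+44·29·5=40938; k=3: 49932+6080+44·38·5=64372; k=4: 67068+0+44·32·5=74108 → min 18160 | B..F: k=2: 0+12315+18·29·5=14925; k=3: 19836+6880+18·38·5=30136; k=4: 41724+800+18·32·5=45404; k=5: 14200+0+18·5·5=14650 → min 14650.
Length 6: A..F: k=1: 0+14650+44·18·5=18610; k=2: 22968+12315+44·29·5=41663; k=3: 49932+6880+44·38·5=65172; k=4: 67068+800+44·32·5=74908; k=5: 18160+0+44·5·5=19260 → min 18610.
Optimal order: (A((B(C(DE)))F)) with cost 18610.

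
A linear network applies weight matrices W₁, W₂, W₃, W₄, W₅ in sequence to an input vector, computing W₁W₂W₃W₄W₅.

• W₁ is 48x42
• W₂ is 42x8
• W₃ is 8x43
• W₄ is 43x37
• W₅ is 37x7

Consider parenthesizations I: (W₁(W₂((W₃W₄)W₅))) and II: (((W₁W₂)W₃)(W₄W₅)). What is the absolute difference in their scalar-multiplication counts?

Order I = (W₁(W₂((W₃W₄)W₅))): (W₃W₄): 8×43 by 43×37 → 8×37, cost 8·43·37 = 12728; ((W₃W₄)W₅): 8×37 by 37×7 → 8×7, cost 8·37·7 = 2072; cumulative 14800; (W₂((W₃W₄)W₅)): 42×8 by 8×7 → 42×7, cost 42·8·7 = 2352; cumulative 17152; (W₁(W₂((W₃W₄)W₅))): 48×42 by 42×7 → 48×7, cost 48·42·7 = 14112; cumulative 31264. Total 31264.
Order II = (((W₁W₂)W₃)(W₄W₅)): (W₁W₂): 48×42 by 42×8 → 48×8, cost 48·42·8 = 16128; ((W₁W₂)W₃): 48×8 by 8×43 → 48×43, cost 48·8·43 = 16512; cumulative 32640; (W₄W₅): 43×37 by 37×7 → 43×7, cost 43·37·7 = 11137; (((W₁W₂)W₃)(W₄W₅)): 48×43 by 43×7 → 48×7, cost 48·43·7 = 14448; cumulative 58225. Total 58225.
Difference: |31264 − 58225| = 26961.

26961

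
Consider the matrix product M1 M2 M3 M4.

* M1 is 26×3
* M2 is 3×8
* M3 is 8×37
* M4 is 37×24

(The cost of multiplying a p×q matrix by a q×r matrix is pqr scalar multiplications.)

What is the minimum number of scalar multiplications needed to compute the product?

Adjacent pairs: M1M2 = 26·3·8 = 624; M2M3 = 3·8·37 = 888; M3M4 = 8·37·24 = 7104.
Length 3: M1..M3: k=1: 0+888+26·3·37=3774; k=2: 624+0+26·8·37=8320 → min 3774 | M2..M4: k=2: 0+7104+3·8·24=7680; k=3: 888+0+3·37·24=3552 → min 3552.
Length 4: M1..M4: k=1: 0+3552+26·3·24=5424; k=2: 624+7104+26·8·24=12720; k=3: 3774+0+26·37·24=26862 → min 5424.
Optimal order: (M1 ((M2 M3) M4)) with cost 5424.

5424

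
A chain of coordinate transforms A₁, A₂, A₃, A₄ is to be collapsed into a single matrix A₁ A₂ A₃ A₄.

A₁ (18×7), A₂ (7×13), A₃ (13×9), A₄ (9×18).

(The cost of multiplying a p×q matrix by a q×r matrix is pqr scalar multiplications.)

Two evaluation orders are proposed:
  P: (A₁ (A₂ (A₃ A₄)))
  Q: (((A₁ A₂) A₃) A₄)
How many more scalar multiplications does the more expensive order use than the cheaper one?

Order P = (A₁ (A₂ (A₃ A₄))): (A₃ A₄): 13×9 by 9×18 → 13×18, cost 13·9·18 = 2106; (A₂ (A₃ A₄)): 7×13 by 13×18 → 7×18, cost 7·13·18 = 1638; cumulative 3744; (A₁ (A₂ (A₃ A₄))): 18×7 by 7×18 → 18×18, cost 18·7·18 = 2268; cumulative 6012. Total 6012.
Order Q = (((A₁ A₂) A₃) A₄): (A₁ A₂): 18×7 by 7×13 → 18×13, cost 18·7·13 = 1638; ((A₁ A₂) A₃): 18×13 by 13×9 → 18×9, cost 18·13·9 = 2106; cumulative 3744; (((A₁ A₂) A₃) A₄): 18×9 by 9×18 → 18×18, cost 18·9·18 = 2916; cumulative 6660. Total 6660.
Difference: |6012 − 6660| = 648.

648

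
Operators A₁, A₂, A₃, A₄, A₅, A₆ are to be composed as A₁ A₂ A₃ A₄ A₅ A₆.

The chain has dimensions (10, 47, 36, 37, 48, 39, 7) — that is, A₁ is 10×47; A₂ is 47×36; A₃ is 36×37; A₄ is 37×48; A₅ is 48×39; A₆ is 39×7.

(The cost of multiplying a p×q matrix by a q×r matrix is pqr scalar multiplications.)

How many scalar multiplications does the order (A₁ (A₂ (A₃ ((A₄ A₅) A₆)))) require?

(A₄ A₅): 37×48 by 48×39 → 37×39, cost 37·48·39 = 69264
((A₄ A₅) A₆): 37×39 by 39×7 → 37×7, cost 37·39·7 = 10101; cumulative 79365
(A₃ ((A₄ A₅) A₆)): 36×37 by 37×7 → 36×7, cost 36·37·7 = 9324; cumulative 88689
(A₂ (A₃ ((A₄ A₅) A₆))): 47×36 by 36×7 → 47×7, cost 47·36·7 = 11844; cumulative 100533
(A₁ (A₂ (A₃ ((A₄ A₅) A₆)))): 10×47 by 47×7 → 10×7, cost 10·47·7 = 3290; cumulative 103823
Total: 103823 scalar multiplications.

103823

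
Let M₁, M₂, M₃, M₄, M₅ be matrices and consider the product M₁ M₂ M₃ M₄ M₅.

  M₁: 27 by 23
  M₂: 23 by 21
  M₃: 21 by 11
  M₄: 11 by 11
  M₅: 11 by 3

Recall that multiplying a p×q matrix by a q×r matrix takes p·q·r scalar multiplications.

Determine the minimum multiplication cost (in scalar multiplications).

Adjacent pairs: M₁M₂ = 27·23·21 = 13041; M₂M₃ = 23·21·11 = 5313; M₃M₄ = 21·11·11 = 2541; M₄M₅ = 11·11·3 = 363.
Length 3: M₁..M₃: k=1: 0+5313+27·23·11=12144; k=2: 13041+0+27·21·11=19278 → min 12144 | M₂..M₄: k=2: 0+2541+23·21·11=7854; k=3: 5313+0+23·11·11=8096 → min 7854 | M₃..M₅: k=3: 0+363+21·11·3=1056; k=4: 2541+0+21·11·3=3234 → min 1056.
Length 4: M₁..M₄: k=1: 0+7854+27·23·11=14685; k=2: 13041+2541+27·21·11=21819; k=3: 12144+0+27·11·11=15411 → min 14685 | M₂..M₅: k=2: 0+1056+23·21·3=2505; k=3: 5313+363+23·11·3=6435; k=4: 7854+0+23·11·3=8613 → min 2505.
Length 5: M₁..M₅: k=1: 0+2505+27·23·3=4368; k=2: 13041+1056+27·21·3=15798; k=3: 12144+363+27·11·3=13398; k=4: 14685+0+27·11·3=15576 → min 4368.
Optimal order: (M₁ (M₂ (M₃ (M₄ M₅)))) with cost 4368.

4368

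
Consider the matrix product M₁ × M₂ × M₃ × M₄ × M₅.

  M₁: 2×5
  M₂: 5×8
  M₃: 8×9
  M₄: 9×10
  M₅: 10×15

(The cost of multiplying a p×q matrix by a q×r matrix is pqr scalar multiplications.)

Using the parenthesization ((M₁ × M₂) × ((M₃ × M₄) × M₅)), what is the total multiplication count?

(M₁ × M₂): 2×5 by 5×8 → 2×8, cost 2·5·8 = 80
(M₃ × M₄): 8×9 by 9×10 → 8×10, cost 8·9·10 = 720
((M₃ × M₄) × M₅): 8×10 by 10×15 → 8×15, cost 8·10·15 = 1200; cumulative 1920
((M₁ × M₂) × ((M₃ × M₄) × M₅)): 2×8 by 8×15 → 2×15, cost 2·8·15 = 240; cumulative 2240
Total: 2240 scalar multiplications.

2240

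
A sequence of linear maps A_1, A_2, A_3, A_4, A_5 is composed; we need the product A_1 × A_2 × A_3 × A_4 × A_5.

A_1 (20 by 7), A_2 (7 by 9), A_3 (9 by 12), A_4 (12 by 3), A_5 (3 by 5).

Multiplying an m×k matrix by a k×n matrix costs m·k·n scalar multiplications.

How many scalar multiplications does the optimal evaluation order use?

Adjacent pairs: A_1A_2 = 20·7·9 = 1260; A_2A_3 = 7·9·12 = 756; A_3A_4 = 9·12·3 = 324; A_4A_5 = 12·3·5 = 180.
Length 3: A_1..A_3: k=1: 0+756+20·7·12=2436; k=2: 1260+0+20·9·12=3420 → min 2436 | A_2..A_4: k=2: 0+324+7·9·3=513; k=3: 756+0+7·12·3=1008 → min 513 | A_3..A_5: k=3: 0+180+9·12·5=720; k=4: 324+0+9·3·5=459 → min 459.
Length 4: A_1..A_4: k=1: 0+513+20·7·3=933; k=2: 1260+324+20·9·3=2124; k=3: 2436+0+20·12·3=3156 → min 933 | A_2..A_5: k=2: 0+459+7·9·5=774; k=3: 756+180+7·12·5=1356; k=4: 513+0+7·3·5=618 → min 618.
Length 5: A_1..A_5: k=1: 0+618+20·7·5=1318; k=2: 1260+459+20·9·5=2619; k=3: 2436+180+20·12·5=3816; k=4: 933+0+20·3·5=1233 → min 1233.
Optimal order: ((A_1 × (A_2 × (A_3 × A_4))) × A_5) with cost 1233.

1233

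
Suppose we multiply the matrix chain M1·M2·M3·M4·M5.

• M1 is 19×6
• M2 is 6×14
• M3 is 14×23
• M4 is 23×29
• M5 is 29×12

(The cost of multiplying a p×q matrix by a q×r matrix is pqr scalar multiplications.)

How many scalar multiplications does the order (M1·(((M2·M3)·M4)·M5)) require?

(M2·M3): 6×14 by 14×23 → 6×23, cost 6·14·23 = 1932
((M2·M3)·M4): 6×23 by 23×29 → 6×29, cost 6·23·29 = 4002; cumulative 5934
(((M2·M3)·M4)·M5): 6×29 by 29×12 → 6×12, cost 6·29·12 = 2088; cumulative 8022
(M1·(((M2·M3)·M4)·M5)): 19×6 by 6×12 → 19×12, cost 19·6·12 = 1368; cumulative 9390
Total: 9390 scalar multiplications.

9390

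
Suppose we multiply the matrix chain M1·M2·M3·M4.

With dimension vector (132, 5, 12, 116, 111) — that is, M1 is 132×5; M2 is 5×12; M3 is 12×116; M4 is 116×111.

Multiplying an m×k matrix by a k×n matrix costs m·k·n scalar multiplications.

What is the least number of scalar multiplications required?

144600

Adjacent pairs: M1M2 = 132·5·12 = 7920; M2M3 = 5·12·116 = 6960; M3M4 = 12·116·111 = 154512.
Length 3: M1..M3: k=1: 0+6960+132·5·116=83520; k=2: 7920+0+132·12·116=191664 → min 83520 | M2..M4: k=2: 0+154512+5·12·111=161172; k=3: 6960+0+5·116·111=71340 → min 71340.
Length 4: M1..M4: k=1: 0+71340+132·5·111=144600; k=2: 7920+154512+132·12·111=338256; k=3: 83520+0+132·116·111=1783152 → min 144600.
Optimal order: (M1·((M2·M3)·M4)) with cost 144600.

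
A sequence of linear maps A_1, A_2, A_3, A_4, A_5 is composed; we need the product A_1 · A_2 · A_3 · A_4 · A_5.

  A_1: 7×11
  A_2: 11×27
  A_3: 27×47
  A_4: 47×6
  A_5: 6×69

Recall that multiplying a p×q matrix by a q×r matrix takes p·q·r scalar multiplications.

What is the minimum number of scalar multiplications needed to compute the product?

Adjacent pairs: A_1A_2 = 7·11·27 = 2079; A_2A_3 = 11·27·47 = 13959; A_3A_4 = 27·47·6 = 7614; A_4A_5 = 47·6·69 = 19458.
Length 3: A_1..A_3: k=1: 0+13959+7·11·47=17578; k=2: 2079+0+7·27·47=10962 → min 10962 | A_2..A_4: k=2: 0+7614+11·27·6=9396; k=3: 13959+0+11·47·6=17061 → min 9396 | A_3..A_5: k=3: 0+19458+27·47·69=107019; k=4: 7614+0+27·6·69=18792 → min 18792.
Length 4: A_1..A_4: k=1: 0+9396+7·11·6=9858; k=2: 2079+7614+7·27·6=10827; k=3: 10962+0+7·47·6=12936 → min 9858 | A_2..A_5: k=2: 0+18792+11·27·69=39285; k=3: 13959+19458+11·47·69=69090; k=4: 9396+0+11·6·69=13950 → min 13950.
Length 5: A_1..A_5: k=1: 0+13950+7·11·69=19263; k=2: 2079+18792+7·27·69=33912; k=3: 10962+19458+7·47·69=53121; k=4: 9858+0+7·6·69=12756 → min 12756.
Optimal order: ((A_1 · (A_2 · (A_3 · A_4))) · A_5) with cost 12756.

12756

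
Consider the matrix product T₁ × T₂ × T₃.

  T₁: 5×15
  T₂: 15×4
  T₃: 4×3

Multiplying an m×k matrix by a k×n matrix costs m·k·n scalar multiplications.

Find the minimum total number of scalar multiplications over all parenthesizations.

Order (T₁ × (T₂ × T₃)): (T₂ × T₃): 15×4 by 4×3 → 15×3, cost 15·4·3 = 180; (T₁ × (T₂ × T₃)): 5×15 by 15×3 → 5×3, cost 5·15·3 = 225; cumulative 405. Total 405.
Order ((T₁ × T₂) × T₃): (T₁ × T₂): 5×15 by 15×4 → 5×4, cost 5·15·4 = 300; ((T₁ × T₂) × T₃): 5×4 by 4×3 → 5×3, cost 5·4·3 = 60; cumulative 360. Total 360.
Minimum: 360.

360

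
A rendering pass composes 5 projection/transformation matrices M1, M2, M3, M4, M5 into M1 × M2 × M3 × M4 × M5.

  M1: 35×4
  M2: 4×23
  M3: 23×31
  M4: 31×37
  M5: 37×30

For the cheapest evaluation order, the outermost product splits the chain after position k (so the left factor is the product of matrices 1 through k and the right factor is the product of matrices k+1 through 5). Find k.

1

Adjacent pairs: M1M2 = 35·4·23 = 3220; M2M3 = 4·23·31 = 2852; M3M4 = 23·31·37 = 26381; M4M5 = 31·37·30 = 34410.
Length 3: M1..M3: k=1: 0+2852+35·4·31=7192; k=2: 3220+0+35·23·31=28175 → min 7192 | M2..M4: k=2: 0+26381+4·23·37=29785; k=3: 2852+0+4·31·37=7440 → min 7440 | M3..M5: k=3: 0+34410+23·31·30=55800; k=4: 26381+0+23·37·30=51911 → min 51911.
Length 4: M1..M4: k=1: 0+7440+35·4·37=12620; k=2: 3220+26381+35·23·37=59386; k=3: 7192+0+35·31·37=47337 → min 12620 | M2..M5: k=2: 0+51911+4·23·30=54671; k=3: 2852+34410+4·31·30=40982; k=4: 7440+0+4·37·30=11880 → min 11880.
Top-level splits: k=1: (M1..M1)·(M2..M5) → 0+11880+35·4·30 = 16080; k=2: (M1..M2)·(M3..M5) → 3220+51911+35·23·30 = 79281; k=3: (M1..M3)·(M4..M5) → 7192+34410+35·31·30 = 74152; k=4: (M1..M4)·(M5..M5) → 12620+0+35·37·30 = 51470.
Best split is after M1, i.e. k = 1.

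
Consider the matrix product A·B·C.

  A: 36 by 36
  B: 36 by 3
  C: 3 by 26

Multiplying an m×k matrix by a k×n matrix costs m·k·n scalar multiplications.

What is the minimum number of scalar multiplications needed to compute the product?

Order (A·(B·C)): (B·C): 36×3 by 3×26 → 36×26, cost 36·3·26 = 2808; (A·(B·C)): 36×36 by 36×26 → 36×26, cost 36·36·26 = 33696; cumulative 36504. Total 36504.
Order ((A·B)·C): (A·B): 36×36 by 36×3 → 36×3, cost 36·36·3 = 3888; ((A·B)·C): 36×3 by 3×26 → 36×26, cost 36·3·26 = 2808; cumulative 6696. Total 6696.
Minimum: 6696.

6696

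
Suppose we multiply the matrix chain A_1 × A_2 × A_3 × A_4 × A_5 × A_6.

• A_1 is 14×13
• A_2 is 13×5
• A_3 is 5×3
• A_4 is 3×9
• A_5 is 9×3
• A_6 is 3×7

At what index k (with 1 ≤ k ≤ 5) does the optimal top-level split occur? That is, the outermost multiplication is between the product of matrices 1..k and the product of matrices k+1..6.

Adjacent pairs: A_1A_2 = 14·13·5 = 910; A_2A_3 = 13·5·3 = 195; A_3A_4 = 5·3·9 = 135; A_4A_5 = 3·9·3 = 81; A_5A_6 = 9·3·7 = 189.
Length 3: A_1..A_3: k=1: 0+195+14·13·3=741; k=2: 910+0+14·5·3=1120 → min 741 | A_2..A_4: k=2: 0+135+13·5·9=720; k=3: 195+0+13·3·9=546 → min 546 | A_3..A_5: k=3: 0+81+5·3·3=126; k=4: 135+0+5·9·3=270 → min 126 | A_4..A_6: k=4: 0+189+3·9·7=378; k=5: 81+0+3·3·7=144 → min 144.
Length 4: A_1..A_4: k=1: 0+546+14·13·9=2184; k=2: 910+135+14·5·9=1675; k=3: 741+0+14·3·9=1119 → min 1119 | A_2..A_5: k=2: 0+126+13·5·3=321; k=3: 195+81+13·3·3=393; k=4: 546+0+13·9·3=897 → min 321 | A_3..A_6: k=3: 0+144+5·3·7=249; k=4: 135+189+5·9·7=639; k=5: 126+0+5·3·7=231 → min 231.
Length 5: A_1..A_5: k=1: 0+321+14·13·3=867; k=2: 910+126+14·5·3=1246; k=3: 741+81+14·3·3=948; k=4: 1119+0+14·9·3=1497 → min 867 | A_2..A_6: k=2: 0+231+13·5·7=686; k=3: 195+144+13·3·7=612; k=4: 546+189+13·9·7=1554; k=5: 321+0+13·3·7=594 → min 594.
Top-level splits: k=1: (A_1..A_1)·(A_2..A_6) → 0+594+14·13·7 = 1868; k=2: (A_1..A_2)·(A_3..A_6) → 910+231+14·5·7 = 1631; k=3: (A_1..A_3)·(A_4..A_6) → 741+144+14·3·7 = 1179; k=4: (A_1..A_4)·(A_5..A_6) → 1119+189+14·9·7 = 2190; k=5: (A_1..A_5)·(A_6..A_6) → 867+0+14·3·7 = 1161.
Best split is after A_5, i.e. k = 5.

5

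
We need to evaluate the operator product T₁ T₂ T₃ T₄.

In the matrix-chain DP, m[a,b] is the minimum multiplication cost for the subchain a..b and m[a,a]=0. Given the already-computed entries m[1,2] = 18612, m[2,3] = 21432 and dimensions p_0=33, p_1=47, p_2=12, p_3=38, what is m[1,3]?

33660

m[1,3] = min over k∈[1,2] of m[1,k]+m[k+1,3]+p_{0}·p_k·p_{3}.
k=1: 0 + 21432 + 33·47·38 = 80370; k=2: 18612 + 0 + 33·12·38 = 33660.
Minimum: 33660 at k=2.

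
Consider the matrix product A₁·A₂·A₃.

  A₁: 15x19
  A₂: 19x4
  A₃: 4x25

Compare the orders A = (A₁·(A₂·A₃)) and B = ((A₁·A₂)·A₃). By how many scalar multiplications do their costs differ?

Order A = (A₁·(A₂·A₃)): (A₂·A₃): 19×4 by 4×25 → 19×25, cost 19·4·25 = 1900; (A₁·(A₂·A₃)): 15×19 by 19×25 → 15×25, cost 15·19·25 = 7125; cumulative 9025. Total 9025.
Order B = ((A₁·A₂)·A₃): (A₁·A₂): 15×19 by 19×4 → 15×4, cost 15·19·4 = 1140; ((A₁·A₂)·A₃): 15×4 by 4×25 → 15×25, cost 15·4·25 = 1500; cumulative 2640. Total 2640.
Difference: |9025 − 2640| = 6385.

6385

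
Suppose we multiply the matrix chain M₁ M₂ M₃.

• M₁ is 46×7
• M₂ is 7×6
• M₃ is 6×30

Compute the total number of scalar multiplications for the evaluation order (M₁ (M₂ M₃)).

10920

(M₂ M₃): 7×6 by 6×30 → 7×30, cost 7·6·30 = 1260
(M₁ (M₂ M₃)): 46×7 by 7×30 → 46×30, cost 46·7·30 = 9660; cumulative 10920
Total: 10920 scalar multiplications.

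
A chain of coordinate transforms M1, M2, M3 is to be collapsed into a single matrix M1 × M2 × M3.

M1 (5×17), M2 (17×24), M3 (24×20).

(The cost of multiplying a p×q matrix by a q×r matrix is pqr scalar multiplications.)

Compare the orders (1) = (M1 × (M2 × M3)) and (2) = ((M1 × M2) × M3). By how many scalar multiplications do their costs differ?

Order (1) = (M1 × (M2 × M3)): (M2 × M3): 17×24 by 24×20 → 17×20, cost 17·24·20 = 8160; (M1 × (M2 × M3)): 5×17 by 17×20 → 5×20, cost 5·17·20 = 1700; cumulative 9860. Total 9860.
Order (2) = ((M1 × M2) × M3): (M1 × M2): 5×17 by 17×24 → 5×24, cost 5·17·24 = 2040; ((M1 × M2) × M3): 5×24 by 24×20 → 5×20, cost 5·24·20 = 2400; cumulative 4440. Total 4440.
Difference: |9860 − 4440| = 5420.

5420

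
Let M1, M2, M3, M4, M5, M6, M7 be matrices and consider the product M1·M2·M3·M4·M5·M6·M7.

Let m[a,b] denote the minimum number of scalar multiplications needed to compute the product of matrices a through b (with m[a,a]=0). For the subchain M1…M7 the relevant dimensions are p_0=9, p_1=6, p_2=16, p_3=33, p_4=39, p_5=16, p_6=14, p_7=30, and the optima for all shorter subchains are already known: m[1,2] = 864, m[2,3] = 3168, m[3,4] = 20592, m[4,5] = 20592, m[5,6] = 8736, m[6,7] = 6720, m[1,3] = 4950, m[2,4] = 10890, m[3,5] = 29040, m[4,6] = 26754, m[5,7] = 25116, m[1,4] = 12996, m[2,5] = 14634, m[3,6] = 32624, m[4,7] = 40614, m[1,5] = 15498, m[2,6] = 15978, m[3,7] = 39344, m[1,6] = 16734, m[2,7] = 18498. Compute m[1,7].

20118

m[1,7] = min over k∈[1,6] of m[1,k]+m[k+1,7]+p_{0}·p_k·p_{7}.
k=1: 0 + 18498 + 9·6·30 = 20118; k=2: 864 + 39344 + 9·16·30 = 44528; k=3: 4950 + 40614 + 9·33·30 = 54474; k=4: 12996 + 25116 + 9·39·30 = 48642; k=5: 15498 + 6720 + 9·16·30 = 26538; k=6: 16734 + 0 + 9·14·30 = 20514.
Minimum: 20118 at k=1.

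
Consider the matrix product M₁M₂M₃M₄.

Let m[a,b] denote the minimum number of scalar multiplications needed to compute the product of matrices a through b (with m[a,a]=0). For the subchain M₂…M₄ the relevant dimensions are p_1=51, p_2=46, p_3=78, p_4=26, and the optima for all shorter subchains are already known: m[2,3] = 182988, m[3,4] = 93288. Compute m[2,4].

m[2,4] = min over k∈[2,3] of m[2,k]+m[k+1,4]+p_{1}·p_k·p_{4}.
k=2: 0 + 93288 + 51·46·26 = 154284; k=3: 182988 + 0 + 51·78·26 = 286416.
Minimum: 154284 at k=2.

154284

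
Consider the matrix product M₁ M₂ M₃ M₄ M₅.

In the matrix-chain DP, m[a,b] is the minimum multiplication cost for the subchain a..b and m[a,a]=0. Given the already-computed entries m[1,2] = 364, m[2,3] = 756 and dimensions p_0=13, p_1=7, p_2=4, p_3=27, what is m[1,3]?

1768

m[1,3] = min over k∈[1,2] of m[1,k]+m[k+1,3]+p_{0}·p_k·p_{3}.
k=1: 0 + 756 + 13·7·27 = 3213; k=2: 364 + 0 + 13·4·27 = 1768.
Minimum: 1768 at k=2.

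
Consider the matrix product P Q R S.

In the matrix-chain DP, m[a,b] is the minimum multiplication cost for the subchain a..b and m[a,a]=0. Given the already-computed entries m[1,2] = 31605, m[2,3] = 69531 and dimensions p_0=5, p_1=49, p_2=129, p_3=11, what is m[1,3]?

m[1,3] = min over k∈[1,2] of m[1,k]+m[k+1,3]+p_{0}·p_k·p_{3}.
k=1: 0 + 69531 + 5·49·11 = 72226; k=2: 31605 + 0 + 5·129·11 = 38700.
Minimum: 38700 at k=2.

38700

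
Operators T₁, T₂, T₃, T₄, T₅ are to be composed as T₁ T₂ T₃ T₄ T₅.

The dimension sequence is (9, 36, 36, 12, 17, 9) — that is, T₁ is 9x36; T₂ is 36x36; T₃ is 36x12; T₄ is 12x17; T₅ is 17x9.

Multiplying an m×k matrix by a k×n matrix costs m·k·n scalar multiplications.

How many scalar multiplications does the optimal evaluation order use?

Adjacent pairs: T₁T₂ = 9·36·36 = 11664; T₂T₃ = 36·36·12 = 15552; T₃T₄ = 36·12·17 = 7344; T₄T₅ = 12·17·9 = 1836.
Length 3: T₁..T₃: k=1: 0+15552+9·36·12=19440; k=2: 11664+0+9·36·12=15552 → min 15552 | T₂..T₄: k=2: 0+7344+36·36·17=29376; k=3: 15552+0+36·12·17=22896 → min 22896 | T₃..T₅: k=3: 0+1836+36·12·9=5724; k=4: 7344+0+36·17·9=12852 → min 5724.
Length 4: T₁..T₄: k=1: 0+22896+9·36·17=28404; k=2: 11664+7344+9·36·17=24516; k=3: 15552+0+9·12·17=17388 → min 17388 | T₂..T₅: k=2: 0+5724+36·36·9=17388; k=3: 15552+1836+36·12·9=21276; k=4: 22896+0+36·17·9=28404 → min 17388.
Length 5: T₁..T₅: k=1: 0+17388+9·36·9=20304; k=2: 11664+5724+9·36·9=20304; k=3: 15552+1836+9·12·9=18360; k=4: 17388+0+9·17·9=18765 → min 18360.
Optimal order: (((T₁ T₂) T₃) (T₄ T₅)) with cost 18360.

18360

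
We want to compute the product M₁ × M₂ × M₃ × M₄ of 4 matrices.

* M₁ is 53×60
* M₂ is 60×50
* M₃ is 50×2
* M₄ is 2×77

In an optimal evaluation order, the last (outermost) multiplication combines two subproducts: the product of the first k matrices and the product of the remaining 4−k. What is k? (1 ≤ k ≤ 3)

3

Adjacent pairs: M₁M₂ = 53·60·50 = 159000; M₂M₃ = 60·50·2 = 6000; M₃M₄ = 50·2·77 = 7700.
Length 3: M₁..M₃: k=1: 0+6000+53·60·2=12360; k=2: 159000+0+53·50·2=164300 → min 12360 | M₂..M₄: k=2: 0+7700+60·50·77=238700; k=3: 6000+0+60·2·77=15240 → min 15240.
Top-level splits: k=1: (M₁..M₁)·(M₂..M₄) → 0+15240+53·60·77 = 260100; k=2: (M₁..M₂)·(M₃..M₄) → 159000+7700+53·50·77 = 370750; k=3: (M₁..M₃)·(M₄..M₄) → 12360+0+53·2·77 = 20522.
Best split is after M₃, i.e. k = 3.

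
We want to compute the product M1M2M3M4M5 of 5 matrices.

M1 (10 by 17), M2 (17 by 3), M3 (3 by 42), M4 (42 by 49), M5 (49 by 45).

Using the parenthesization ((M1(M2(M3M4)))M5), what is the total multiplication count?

(M3M4): 3×42 by 42×49 → 3×49, cost 3·42·49 = 6174
(M2(M3M4)): 17×3 by 3×49 → 17×49, cost 17·3·49 = 2499; cumulative 8673
(M1(M2(M3M4))): 10×17 by 17×49 → 10×49, cost 10·17·49 = 8330; cumulative 17003
((M1(M2(M3M4)))M5): 10×49 by 49×45 → 10×45, cost 10·49·45 = 22050; cumulative 39053
Total: 39053 scalar multiplications.

39053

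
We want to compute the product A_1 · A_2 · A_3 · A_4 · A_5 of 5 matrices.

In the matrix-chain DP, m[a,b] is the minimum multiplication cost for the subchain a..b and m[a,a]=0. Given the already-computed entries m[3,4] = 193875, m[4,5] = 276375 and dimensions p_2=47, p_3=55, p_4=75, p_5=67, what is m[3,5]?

430050

m[3,5] = min over k∈[3,4] of m[3,k]+m[k+1,5]+p_{2}·p_k·p_{5}.
k=3: 0 + 276375 + 47·55·67 = 449570; k=4: 193875 + 0 + 47·75·67 = 430050.
Minimum: 430050 at k=4.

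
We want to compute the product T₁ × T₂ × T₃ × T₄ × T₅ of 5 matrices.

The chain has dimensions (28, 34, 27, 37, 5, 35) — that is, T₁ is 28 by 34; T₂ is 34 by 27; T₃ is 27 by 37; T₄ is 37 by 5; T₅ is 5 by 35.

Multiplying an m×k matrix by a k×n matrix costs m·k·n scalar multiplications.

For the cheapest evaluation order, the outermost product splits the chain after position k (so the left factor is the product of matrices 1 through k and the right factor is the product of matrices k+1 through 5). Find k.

Adjacent pairs: T₁T₂ = 28·34·27 = 25704; T₂T₃ = 34·27·37 = 33966; T₃T₄ = 27·37·5 = 4995; T₄T₅ = 37·5·35 = 6475.
Length 3: T₁..T₃: k=1: 0+33966+28·34·37=69190; k=2: 25704+0+28·27·37=53676 → min 53676 | T₂..T₄: k=2: 0+4995+34·27·5=9585; k=3: 33966+0+34·37·5=40256 → min 9585 | T₃..T₅: k=3: 0+6475+27·37·35=41440; k=4: 4995+0+27·5·35=9720 → min 9720.
Length 4: T₁..T₄: k=1: 0+9585+28·34·5=14345; k=2: 25704+4995+28·27·5=34479; k=3: 53676+0+28·37·5=58856 → min 14345 | T₂..T₅: k=2: 0+9720+34·27·35=41850; k=3: 33966+6475+34·37·35=84471; k=4: 9585+0+34·5·35=15535 → min 15535.
Top-level splits: k=1: (T₁..T₁)·(T₂..T₅) → 0+15535+28·34·35 = 48855; k=2: (T₁..T₂)·(T₃..T₅) → 25704+9720+28·27·35 = 61884; k=3: (T₁..T₃)·(T₄..T₅) → 53676+6475+28·37·35 = 96411; k=4: (T₁..T₄)·(T₅..T₅) → 14345+0+28·5·35 = 19245.
Best split is after T₄, i.e. k = 4.

4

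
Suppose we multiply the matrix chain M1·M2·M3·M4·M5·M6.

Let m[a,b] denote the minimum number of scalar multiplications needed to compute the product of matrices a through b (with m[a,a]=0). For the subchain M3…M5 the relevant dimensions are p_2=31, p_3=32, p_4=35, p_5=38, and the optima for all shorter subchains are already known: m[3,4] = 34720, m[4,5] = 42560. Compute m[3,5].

m[3,5] = min over k∈[3,4] of m[3,k]+m[k+1,5]+p_{2}·p_k·p_{5}.
k=3: 0 + 42560 + 31·32·38 = 80256; k=4: 34720 + 0 + 31·35·38 = 75950.
Minimum: 75950 at k=4.

75950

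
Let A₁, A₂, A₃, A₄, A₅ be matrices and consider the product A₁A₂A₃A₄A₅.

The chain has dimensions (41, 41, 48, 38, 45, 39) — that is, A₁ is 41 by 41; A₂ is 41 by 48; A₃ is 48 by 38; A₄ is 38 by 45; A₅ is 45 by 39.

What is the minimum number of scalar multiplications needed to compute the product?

Adjacent pairs: A₁A₂ = 41·41·48 = 80688; A₂A₃ = 41·48·38 = 74784; A₃A₄ = 48·38·45 = 82080; A₄A₅ = 38·45·39 = 66690.
Length 3: A₁..A₃: k=1: 0+74784+41·41·38=138662; k=2: 80688+0+41·48·38=155472 → min 138662 | A₂..A₄: k=2: 0+82080+41·48·45=170640; k=3: 74784+0+41·38·45=144894 → min 144894 | A₃..A₅: k=3: 0+66690+48·38·39=137826; k=4: 82080+0+48·45·39=166320 → min 137826.
Length 4: A₁..A₄: k=1: 0+144894+41·41·45=220539; k=2: 80688+82080+41·48·45=251328; k=3: 138662+0+41·38·45=208772 → min 208772 | A₂..A₅: k=2: 0+137826+41·48·39=214578; k=3: 74784+66690+41·38·39=202236; k=4: 144894+0+41·45·39=216849 → min 202236.
Length 5: A₁..A₅: k=1: 0+202236+41·41·39=267795; k=2: 80688+137826+41·48·39=295266; k=3: 138662+66690+41·38·39=266114; k=4: 208772+0+41·45·39=280727 → min 266114.
Optimal order: ((A₁(A₂A₃))(A₄A₅)) with cost 266114.

266114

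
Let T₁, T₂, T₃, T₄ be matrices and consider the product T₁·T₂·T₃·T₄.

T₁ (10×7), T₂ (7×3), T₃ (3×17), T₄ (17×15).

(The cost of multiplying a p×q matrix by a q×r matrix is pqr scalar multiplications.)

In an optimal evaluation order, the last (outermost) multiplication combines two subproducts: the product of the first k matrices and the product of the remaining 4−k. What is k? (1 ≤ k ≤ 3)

Adjacent pairs: T₁T₂ = 10·7·3 = 210; T₂T₃ = 7·3·17 = 357; T₃T₄ = 3·17·15 = 765.
Length 3: T₁..T₃: k=1: 0+357+10·7·17=1547; k=2: 210+0+10·3·17=720 → min 720 | T₂..T₄: k=2: 0+765+7·3·15=1080; k=3: 357+0+7·17·15=2142 → min 1080.
Top-level splits: k=1: (T₁..T₁)·(T₂..T₄) → 0+1080+10·7·15 = 2130; k=2: (T₁..T₂)·(T₃..T₄) → 210+765+10·3·15 = 1425; k=3: (T₁..T₃)·(T₄..T₄) → 720+0+10·17·15 = 3270.
Best split is after T₂, i.e. k = 2.

2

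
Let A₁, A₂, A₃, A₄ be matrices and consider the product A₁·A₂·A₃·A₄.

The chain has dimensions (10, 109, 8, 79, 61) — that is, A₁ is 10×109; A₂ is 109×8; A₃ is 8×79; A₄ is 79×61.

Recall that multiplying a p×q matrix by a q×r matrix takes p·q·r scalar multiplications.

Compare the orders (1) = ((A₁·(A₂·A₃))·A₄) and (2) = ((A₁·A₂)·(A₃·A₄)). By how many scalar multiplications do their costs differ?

Order (1) = ((A₁·(A₂·A₃))·A₄): (A₂·A₃): 109×8 by 8×79 → 109×79, cost 109·8·79 = 68888; (A₁·(A₂·A₃)): 10×109 by 109×79 → 10×79, cost 10·109·79 = 86110; cumulative 154998; ((A₁·(A₂·A₃))·A₄): 10×79 by 79×61 → 10×61, cost 10·79·61 = 48190; cumulative 203188. Total 203188.
Order (2) = ((A₁·A₂)·(A₃·A₄)): (A₁·A₂): 10×109 by 109×8 → 10×8, cost 10·109·8 = 8720; (A₃·A₄): 8×79 by 79×61 → 8×61, cost 8·79·61 = 38552; ((A₁·A₂)·(A₃·A₄)): 10×8 by 8×61 → 10×61, cost 10·8·61 = 4880; cumulative 52152. Total 52152.
Difference: |203188 − 52152| = 151036.

151036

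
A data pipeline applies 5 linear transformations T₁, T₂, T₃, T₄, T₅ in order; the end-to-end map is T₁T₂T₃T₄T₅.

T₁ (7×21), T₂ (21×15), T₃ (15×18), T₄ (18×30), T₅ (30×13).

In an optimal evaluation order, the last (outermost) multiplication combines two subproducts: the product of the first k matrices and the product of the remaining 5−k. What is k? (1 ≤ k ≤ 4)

Adjacent pairs: T₁T₂ = 7·21·15 = 2205; T₂T₃ = 21·15·18 = 5670; T₃T₄ = 15·18·30 = 8100; T₄T₅ = 18·30·13 = 7020.
Length 3: T₁..T₃: k=1: 0+5670+7·21·18=8316; k=2: 2205+0+7·15·18=4095 → min 4095 | T₂..T₄: k=2: 0+8100+21·15·30=17550; k=3: 5670+0+21·18·30=17010 → min 17010 | T₃..T₅: k=3: 0+7020+15·18·13=10530; k=4: 8100+0+15·30·13=13950 → min 10530.
Length 4: T₁..T₄: k=1: 0+17010+7·21·30=21420; k=2: 2205+8100+7·15·30=13455; k=3: 4095+0+7·18·30=7875 → min 7875 | T₂..T₅: k=2: 0+10530+21·15·13=14625; k=3: 5670+7020+21·18·13=17604; k=4: 17010+0+21·30·13=25200 → min 14625.
Top-level splits: k=1: (T₁..T₁)·(T₂..T₅) → 0+14625+7·21·13 = 16536; k=2: (T₁..T₂)·(T₃..T₅) → 2205+10530+7·15·13 = 14100; k=3: (T₁..T₃)·(T₄..T₅) → 4095+7020+7·18·13 = 12753; k=4: (T₁..T₄)·(T₅..T₅) → 7875+0+7·30·13 = 10605.
Best split is after T₄, i.e. k = 4.

4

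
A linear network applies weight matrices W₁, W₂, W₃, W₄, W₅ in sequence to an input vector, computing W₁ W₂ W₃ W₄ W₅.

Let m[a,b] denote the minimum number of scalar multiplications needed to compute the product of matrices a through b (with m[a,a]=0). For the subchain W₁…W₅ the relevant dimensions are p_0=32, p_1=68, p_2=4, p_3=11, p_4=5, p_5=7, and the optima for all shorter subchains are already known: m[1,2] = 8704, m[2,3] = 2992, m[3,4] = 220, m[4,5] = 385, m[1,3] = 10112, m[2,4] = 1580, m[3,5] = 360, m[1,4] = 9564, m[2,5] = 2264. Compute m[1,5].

m[1,5] = min over k∈[1,4] of m[1,k]+m[k+1,5]+p_{0}·p_k·p_{5}.
k=1: 0 + 2264 + 32·68·7 = 17496; k=2: 8704 + 360 + 32·4·7 = 9960; k=3: 10112 + 385 + 32·11·7 = 12961; k=4: 9564 + 0 + 32·5·7 = 10684.
Minimum: 9960 at k=2.

9960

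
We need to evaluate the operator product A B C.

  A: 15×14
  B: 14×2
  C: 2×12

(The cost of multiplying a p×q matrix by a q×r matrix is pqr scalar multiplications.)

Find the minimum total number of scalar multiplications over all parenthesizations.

780

Order (A (B C)): (B C): 14×2 by 2×12 → 14×12, cost 14·2·12 = 336; (A (B C)): 15×14 by 14×12 → 15×12, cost 15·14·12 = 2520; cumulative 2856. Total 2856.
Order ((A B) C): (A B): 15×14 by 14×2 → 15×2, cost 15·14·2 = 420; ((A B) C): 15×2 by 2×12 → 15×12, cost 15·2·12 = 360; cumulative 780. Total 780.
Minimum: 780.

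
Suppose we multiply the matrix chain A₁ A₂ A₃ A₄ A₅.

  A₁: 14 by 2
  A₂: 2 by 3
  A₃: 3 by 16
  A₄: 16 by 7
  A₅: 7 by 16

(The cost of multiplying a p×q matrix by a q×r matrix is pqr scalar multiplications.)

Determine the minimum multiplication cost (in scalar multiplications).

992

Adjacent pairs: A₁A₂ = 14·2·3 = 84; A₂A₃ = 2·3·16 = 96; A₃A₄ = 3·16·7 = 336; A₄A₅ = 16·7·16 = 1792.
Length 3: A₁..A₃: k=1: 0+96+14·2·16=544; k=2: 84+0+14·3·16=756 → min 544 | A₂..A₄: k=2: 0+336+2·3·7=378; k=3: 96+0+2·16·7=320 → min 320 | A₃..A₅: k=3: 0+1792+3·16·16=2560; k=4: 336+0+3·7·16=672 → min 672.
Length 4: A₁..A₄: k=1: 0+320+14·2·7=516; k=2: 84+336+14·3·7=714; k=3: 544+0+14·16·7=2112 → min 516 | A₂..A₅: k=2: 0+672+2·3·16=768; k=3: 96+1792+2·16·16=2400; k=4: 320+0+2·7·16=544 → min 544.
Length 5: A₁..A₅: k=1: 0+544+14·2·16=992; k=2: 84+672+14·3·16=1428; k=3: 544+1792+14·16·16=5920; k=4: 516+0+14·7·16=2084 → min 992.
Optimal order: (A₁ (((A₂ A₃) A₄) A₅)) with cost 992.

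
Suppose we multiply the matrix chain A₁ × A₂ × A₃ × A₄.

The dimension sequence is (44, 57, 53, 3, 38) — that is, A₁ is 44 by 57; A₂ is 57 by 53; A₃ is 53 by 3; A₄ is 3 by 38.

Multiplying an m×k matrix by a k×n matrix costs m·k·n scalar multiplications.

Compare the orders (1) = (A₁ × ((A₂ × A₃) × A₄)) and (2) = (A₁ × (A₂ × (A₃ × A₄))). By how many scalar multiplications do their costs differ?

105279

Order (1) = (A₁ × ((A₂ × A₃) × A₄)): (A₂ × A₃): 57×53 by 53×3 → 57×3, cost 57·53·3 = 9063; ((A₂ × A₃) × A₄): 57×3 by 3×38 → 57×38, cost 57·3·38 = 6498; cumulative 15561; (A₁ × ((A₂ × A₃) × A₄)): 44×57 by 57×38 → 44×38, cost 44·57·38 = 95304; cumulative 110865. Total 110865.
Order (2) = (A₁ × (A₂ × (A₃ × A₄))): (A₃ × A₄): 53×3 by 3×38 → 53×38, cost 53·3·38 = 6042; (A₂ × (A₃ × A₄)): 57×53 by 53×38 → 57×38, cost 57·53·38 = 114798; cumulative 120840; (A₁ × (A₂ × (A₃ × A₄))): 44×57 by 57×38 → 44×38, cost 44·57·38 = 95304; cumulative 216144. Total 216144.
Difference: |110865 − 216144| = 105279.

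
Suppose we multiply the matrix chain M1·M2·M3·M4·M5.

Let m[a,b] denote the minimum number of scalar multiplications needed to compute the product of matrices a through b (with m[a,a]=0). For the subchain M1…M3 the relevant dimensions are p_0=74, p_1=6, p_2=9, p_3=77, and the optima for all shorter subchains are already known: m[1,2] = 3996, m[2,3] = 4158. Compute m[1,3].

38346

m[1,3] = min over k∈[1,2] of m[1,k]+m[k+1,3]+p_{0}·p_k·p_{3}.
k=1: 0 + 4158 + 74·6·77 = 38346; k=2: 3996 + 0 + 74·9·77 = 55278.
Minimum: 38346 at k=1.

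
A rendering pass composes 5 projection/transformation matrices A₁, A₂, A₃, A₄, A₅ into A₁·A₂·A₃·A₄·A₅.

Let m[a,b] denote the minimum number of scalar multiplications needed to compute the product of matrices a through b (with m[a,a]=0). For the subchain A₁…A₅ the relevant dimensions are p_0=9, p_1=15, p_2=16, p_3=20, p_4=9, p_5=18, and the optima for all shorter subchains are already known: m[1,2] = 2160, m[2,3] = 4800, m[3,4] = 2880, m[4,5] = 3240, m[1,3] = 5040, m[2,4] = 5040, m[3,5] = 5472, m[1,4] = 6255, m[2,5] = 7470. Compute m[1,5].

7713

m[1,5] = min over k∈[1,4] of m[1,k]+m[k+1,5]+p_{0}·p_k·p_{5}.
k=1: 0 + 7470 + 9·15·18 = 9900; k=2: 2160 + 5472 + 9·16·18 = 10224; k=3: 5040 + 3240 + 9·20·18 = 11520; k=4: 6255 + 0 + 9·9·18 = 7713.
Minimum: 7713 at k=4.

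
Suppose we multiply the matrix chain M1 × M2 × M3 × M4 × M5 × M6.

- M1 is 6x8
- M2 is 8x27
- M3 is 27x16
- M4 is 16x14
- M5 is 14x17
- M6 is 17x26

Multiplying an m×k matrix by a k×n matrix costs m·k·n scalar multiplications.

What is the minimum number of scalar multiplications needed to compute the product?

Adjacent pairs: M1M2 = 6·8·27 = 1296; M2M3 = 8·27·16 = 3456; M3M4 = 27·16·14 = 6048; M4M5 = 16·14·17 = 3808; M5M6 = 14·17·26 = 6188.
Length 3: M1..M3: k=1: 0+3456+6·8·16=4224; k=2: 1296+0+6·27·16=3888 → min 3888 | M2..M4: k=2: 0+6048+8·27·14=9072; k=3: 3456+0+8·16·14=5248 → min 5248 | M3..M5: k=3: 0+3808+27·16·17=11152; k=4: 6048+0+27·14·17=12474 → min 11152 | M4..M6: k=4: 0+6188+16·14·26=12012; k=5: 3808+0+16·17·26=10880 → min 10880.
Length 4: M1..M4: k=1: 0+5248+6·8·14=5920; k=2: 1296+6048+6·27·14=9612; k=3: 3888+0+6·16·14=5232 → min 5232 | M2..M5: k=2: 0+11152+8·27·17=14824; k=3: 3456+3808+8·16·17=9440; k=4: 5248+0+8·14·17=7152 → min 7152 | M3..M6: k=3: 0+10880+27·16·26=22112; k=4: 6048+6188+27·14·26=22064; k=5: 11152+0+27·17·26=23086 → min 22064.
Length 5: M1..M5: k=1: 0+7152+6·8·17=7968; k=2: 1296+11152+6·27·17=15202; k=3: 3888+3808+6·16·17=9328; k=4: 5232+0+6·14·17=6660 → min 6660 | M2..M6: k=2: 0+22064+8·27·26=27680; k=3: 3456+10880+8·16·26=17664; k=4: 5248+6188+8·14·26=14348; k=5: 7152+0+8·17·26=10688 → min 10688.
Length 6: M1..M6: k=1: 0+10688+6·8·26=11936; k=2: 1296+22064+6·27·26=27572; k=3: 3888+10880+6·16·26=17264; k=4: 5232+6188+6·14·26=13604; k=5: 6660+0+6·17·26=9312 → min 9312.
Optimal order: (((((M1 × M2) × M3) × M4) × M5) × M6) with cost 9312.

9312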